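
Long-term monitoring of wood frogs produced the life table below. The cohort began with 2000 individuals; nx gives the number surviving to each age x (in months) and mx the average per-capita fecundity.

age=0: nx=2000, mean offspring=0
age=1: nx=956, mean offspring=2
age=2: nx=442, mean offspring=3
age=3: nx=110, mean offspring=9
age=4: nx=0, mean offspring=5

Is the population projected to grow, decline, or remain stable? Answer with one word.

lx = nx/n0 = nx/2000: 1, 0.478, 0.221, 0.055, 0
R0 = Σ lx·mx = 0 + 0.956 + 0.663 + 0.495 + 0 = 2.114
R0 > 1, so the population is growing.

growing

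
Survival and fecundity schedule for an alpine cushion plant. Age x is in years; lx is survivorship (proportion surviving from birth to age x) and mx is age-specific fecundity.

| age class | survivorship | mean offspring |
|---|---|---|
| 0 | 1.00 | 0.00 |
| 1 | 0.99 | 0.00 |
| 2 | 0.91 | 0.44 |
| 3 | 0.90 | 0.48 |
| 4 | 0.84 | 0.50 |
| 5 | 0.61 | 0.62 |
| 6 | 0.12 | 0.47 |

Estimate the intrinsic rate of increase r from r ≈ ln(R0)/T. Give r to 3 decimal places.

R0 = Σ lx·mx = 0 + 0 + 0.4004 + 0.432 + 0.42 + 0.3782 + 0.0564 = 1.687
Σ x·lx·mx = 6.0062; T = 6.0062/1.687 = 3.56028…
r ≈ ln(R0)/T = ln(1.687)/3.56028… = 0.14688… → 0.147

0.147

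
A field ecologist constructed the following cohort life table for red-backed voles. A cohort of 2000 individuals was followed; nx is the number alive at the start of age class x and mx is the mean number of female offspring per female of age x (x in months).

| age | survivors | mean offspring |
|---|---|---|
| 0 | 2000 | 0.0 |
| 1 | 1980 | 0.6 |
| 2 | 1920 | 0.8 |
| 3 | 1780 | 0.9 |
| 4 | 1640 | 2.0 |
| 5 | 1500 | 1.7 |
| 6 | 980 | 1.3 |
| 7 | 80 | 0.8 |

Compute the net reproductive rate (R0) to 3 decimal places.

5.747

lx = nx/n0 = nx/2000: 1, 0.99, 0.96, 0.89, 0.82, 0.75, 0.49, 0.04
lx·mx by age: 0, 0.594, 0.768, 0.801, 1.64, 1.275, 0.637, 0.032
R0 = Σ lx·mx = 5.747 → 5.747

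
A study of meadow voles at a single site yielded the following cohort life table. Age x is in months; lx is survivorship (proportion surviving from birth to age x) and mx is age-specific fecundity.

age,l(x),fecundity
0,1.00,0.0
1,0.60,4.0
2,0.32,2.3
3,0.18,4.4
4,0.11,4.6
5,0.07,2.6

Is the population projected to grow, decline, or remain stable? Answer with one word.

R0 = Σ lx·mx = 0 + 2.4 + 0.736 + 0.792 + 0.506 + 0.182 = 4.616
R0 > 1, so the population is growing.

growing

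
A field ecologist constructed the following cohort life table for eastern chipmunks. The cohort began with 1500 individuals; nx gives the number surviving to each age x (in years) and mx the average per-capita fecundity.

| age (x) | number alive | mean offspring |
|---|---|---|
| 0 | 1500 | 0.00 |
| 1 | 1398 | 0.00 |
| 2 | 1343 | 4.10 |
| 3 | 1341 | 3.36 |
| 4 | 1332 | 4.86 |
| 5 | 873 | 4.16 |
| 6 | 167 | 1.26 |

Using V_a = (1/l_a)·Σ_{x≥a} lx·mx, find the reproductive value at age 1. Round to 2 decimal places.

lx = nx/n0 = nx/1500: 1, 0.932, 0.89533…, 0.894, 0.888, 0.582, 0.11133…
lx·mx for x ≥ 1: 0, 3.670867…, 3.00384, 4.31568, 2.42112, 0.14028… → sum = 13.551787…
V_1 = 13.551787… / l_1 = 13.551787… / 0.932 = 14.540544… → 14.54

14.54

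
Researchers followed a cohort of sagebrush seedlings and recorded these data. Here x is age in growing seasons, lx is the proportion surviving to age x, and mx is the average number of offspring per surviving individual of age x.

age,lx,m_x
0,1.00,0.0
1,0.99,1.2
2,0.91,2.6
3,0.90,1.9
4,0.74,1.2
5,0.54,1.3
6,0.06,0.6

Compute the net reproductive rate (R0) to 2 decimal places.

6.89

lx·mx by age: 0, 1.188, 2.366, 1.71, 0.888, 0.702, 0.036
R0 = Σ lx·mx = 6.89 → 6.89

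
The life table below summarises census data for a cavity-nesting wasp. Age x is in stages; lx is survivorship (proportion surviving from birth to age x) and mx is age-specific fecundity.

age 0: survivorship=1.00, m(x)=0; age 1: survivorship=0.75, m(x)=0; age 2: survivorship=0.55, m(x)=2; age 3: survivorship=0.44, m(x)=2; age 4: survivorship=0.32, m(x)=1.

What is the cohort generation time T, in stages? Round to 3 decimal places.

lx·mx: 0, 0, 1.1, 0.88, 0.32 → R0 = 2.3
x·lx·mx: 0, 0, 2.2, 2.64, 1.28 → Σ = 6.12
T = 6.12 / 2.3 = 2.66087… → 2.661

2.661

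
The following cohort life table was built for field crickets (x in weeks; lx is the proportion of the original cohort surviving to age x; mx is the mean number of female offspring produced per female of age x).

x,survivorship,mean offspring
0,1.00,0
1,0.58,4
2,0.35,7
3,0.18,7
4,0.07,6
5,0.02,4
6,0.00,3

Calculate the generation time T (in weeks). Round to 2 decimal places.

lx·mx: 0, 2.32, 2.45, 1.26, 0.42, 0.08, 0 → R0 = 6.53
x·lx·mx: 0, 2.32, 4.9, 3.78, 1.68, 0.4, 0 → Σ = 13.08
T = 13.08 / 6.53 = 2.003063… → 2.00

2.00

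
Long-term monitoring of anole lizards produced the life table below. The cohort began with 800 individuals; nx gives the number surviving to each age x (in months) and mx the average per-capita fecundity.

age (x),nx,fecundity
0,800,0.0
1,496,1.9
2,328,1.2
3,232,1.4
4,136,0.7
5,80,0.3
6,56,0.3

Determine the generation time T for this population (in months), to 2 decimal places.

lx = nx/n0 = nx/800: 1, 0.62, 0.41, 0.29, 0.17, 0.1, 0.07
lx·mx: 0, 1.178, 0.492, 0.406, 0.119, 0.03, 0.021 → R0 = 2.246
x·lx·mx: 0, 1.178, 0.984, 1.218, 0.476, 0.15, 0.126 → Σ = 4.132
T = 4.132 / 2.246 = 1.839715… → 1.84

1.84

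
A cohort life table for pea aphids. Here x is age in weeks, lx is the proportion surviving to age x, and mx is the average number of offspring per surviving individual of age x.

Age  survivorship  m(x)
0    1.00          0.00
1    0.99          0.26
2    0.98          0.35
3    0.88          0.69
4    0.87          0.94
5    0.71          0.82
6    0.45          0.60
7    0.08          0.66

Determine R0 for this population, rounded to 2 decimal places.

2.93

lx·mx by age: 0, 0.2574, 0.343, 0.6072, 0.8178, 0.5822, 0.27, 0.0528
R0 = Σ lx·mx = 2.9304 → 2.93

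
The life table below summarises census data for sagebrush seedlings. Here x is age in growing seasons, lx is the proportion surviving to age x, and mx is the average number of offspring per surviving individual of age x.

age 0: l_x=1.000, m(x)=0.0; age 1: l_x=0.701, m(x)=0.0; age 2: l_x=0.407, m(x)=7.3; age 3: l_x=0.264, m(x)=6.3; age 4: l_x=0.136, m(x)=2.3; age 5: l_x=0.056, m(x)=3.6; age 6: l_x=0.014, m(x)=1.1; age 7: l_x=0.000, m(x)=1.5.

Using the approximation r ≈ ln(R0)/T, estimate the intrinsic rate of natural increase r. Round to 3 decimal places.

R0 = Σ lx·mx = 0 + 0 + 2.9711 + 1.6632 + 0.3128 + 0.2016 + 0.0154 + 0 = 5.1641
Σ x·lx·mx = 13.2834; T = 13.2834/5.1641 = 2.57226…
r ≈ ln(R0)/T = ln(5.1641)/2.57226… = 0.63824… → 0.638

0.638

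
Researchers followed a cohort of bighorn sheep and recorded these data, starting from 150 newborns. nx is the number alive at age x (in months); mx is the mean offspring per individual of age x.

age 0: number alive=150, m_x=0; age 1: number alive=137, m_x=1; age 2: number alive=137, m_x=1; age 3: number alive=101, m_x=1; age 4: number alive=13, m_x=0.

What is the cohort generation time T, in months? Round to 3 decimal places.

1.904

lx = nx/n0 = nx/150: 1, 0.91333…, 0.91333…, 0.67333…, 0.08667…
lx·mx: 0, 0.913333…, 0.913333…, 0.673333…, 0 → R0 = 2.5…
x·lx·mx: 0, 0.913333…, 1.826667…, 2.02…, 0 → Σ = 4.76…
T = 4.76… / 2.5… = 1.904 → 1.904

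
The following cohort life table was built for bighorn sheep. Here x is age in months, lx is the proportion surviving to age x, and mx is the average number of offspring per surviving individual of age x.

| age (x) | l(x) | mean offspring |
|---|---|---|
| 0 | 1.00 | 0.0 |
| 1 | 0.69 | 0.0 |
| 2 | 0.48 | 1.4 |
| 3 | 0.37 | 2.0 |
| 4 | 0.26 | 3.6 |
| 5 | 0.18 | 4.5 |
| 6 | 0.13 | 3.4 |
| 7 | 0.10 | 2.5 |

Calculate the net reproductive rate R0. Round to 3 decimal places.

3.850

lx·mx by age: 0, 0, 0.672, 0.74, 0.936, 0.81, 0.442, 0.25
R0 = Σ lx·mx = 3.85 → 3.850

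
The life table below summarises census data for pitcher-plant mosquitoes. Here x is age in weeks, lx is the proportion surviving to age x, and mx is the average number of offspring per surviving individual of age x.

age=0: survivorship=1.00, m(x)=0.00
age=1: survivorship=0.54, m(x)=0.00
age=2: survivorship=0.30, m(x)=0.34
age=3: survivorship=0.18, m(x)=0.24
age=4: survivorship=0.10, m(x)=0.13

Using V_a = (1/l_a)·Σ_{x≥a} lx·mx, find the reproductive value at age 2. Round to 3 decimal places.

lx·mx for x ≥ 2: 0.102, 0.0432, 0.013 → sum = 0.1582
V_2 = 0.1582 / l_2 = 0.1582 / 0.3 = 0.527333… → 0.527

0.527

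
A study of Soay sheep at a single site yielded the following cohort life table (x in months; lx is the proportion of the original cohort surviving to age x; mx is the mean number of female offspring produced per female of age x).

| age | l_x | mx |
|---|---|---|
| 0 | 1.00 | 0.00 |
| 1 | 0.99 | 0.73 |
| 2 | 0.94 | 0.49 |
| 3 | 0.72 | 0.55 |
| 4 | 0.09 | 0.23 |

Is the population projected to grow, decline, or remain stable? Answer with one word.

growing

R0 = Σ lx·mx = 0 + 0.7227 + 0.4606 + 0.396 + 0.0207 = 1.6
R0 > 1, so the population is growing.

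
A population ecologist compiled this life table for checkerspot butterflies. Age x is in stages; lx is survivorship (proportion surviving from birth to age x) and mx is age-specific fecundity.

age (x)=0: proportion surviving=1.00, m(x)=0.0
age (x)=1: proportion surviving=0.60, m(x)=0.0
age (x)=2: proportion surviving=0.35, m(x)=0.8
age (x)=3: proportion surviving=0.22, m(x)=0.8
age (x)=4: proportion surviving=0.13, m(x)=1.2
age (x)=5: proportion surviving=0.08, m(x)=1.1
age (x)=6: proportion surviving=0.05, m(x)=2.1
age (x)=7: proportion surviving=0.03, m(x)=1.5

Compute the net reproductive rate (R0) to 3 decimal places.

lx·mx by age: 0, 0, 0.28, 0.176, 0.156, 0.088, 0.105, 0.045
R0 = Σ lx·mx = 0.85 → 0.850

0.850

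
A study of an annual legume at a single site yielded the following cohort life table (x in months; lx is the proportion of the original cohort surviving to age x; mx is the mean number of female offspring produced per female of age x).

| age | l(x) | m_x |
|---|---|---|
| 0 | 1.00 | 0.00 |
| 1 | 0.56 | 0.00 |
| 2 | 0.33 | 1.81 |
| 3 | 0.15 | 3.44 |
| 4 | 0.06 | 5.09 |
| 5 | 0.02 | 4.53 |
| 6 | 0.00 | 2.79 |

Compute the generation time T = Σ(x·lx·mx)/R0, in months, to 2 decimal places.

lx·mx: 0, 0, 0.5973, 0.516, 0.3054, 0.0906, 0 → R0 = 1.5093
x·lx·mx: 0, 0, 1.1946, 1.548, 1.2216, 0.453, 0 → Σ = 4.4172
T = 4.4172 / 1.5093 = 2.926655… → 2.93

2.93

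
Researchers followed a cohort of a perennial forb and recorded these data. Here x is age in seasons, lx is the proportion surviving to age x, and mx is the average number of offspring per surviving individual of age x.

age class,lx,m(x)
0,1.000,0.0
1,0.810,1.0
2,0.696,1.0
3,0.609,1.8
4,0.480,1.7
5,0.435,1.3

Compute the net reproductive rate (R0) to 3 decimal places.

3.984

lx·mx by age: 0, 0.81, 0.696, 1.0962, 0.816, 0.5655
R0 = Σ lx·mx = 3.9837 → 3.984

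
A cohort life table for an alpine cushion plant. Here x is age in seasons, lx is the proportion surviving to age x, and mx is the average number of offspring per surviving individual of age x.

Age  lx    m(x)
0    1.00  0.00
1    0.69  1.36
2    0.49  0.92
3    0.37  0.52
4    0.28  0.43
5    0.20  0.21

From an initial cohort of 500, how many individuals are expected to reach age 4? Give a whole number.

Expected survivors = N0 · l_4 = 500 × 0.28 = 140 → 140

140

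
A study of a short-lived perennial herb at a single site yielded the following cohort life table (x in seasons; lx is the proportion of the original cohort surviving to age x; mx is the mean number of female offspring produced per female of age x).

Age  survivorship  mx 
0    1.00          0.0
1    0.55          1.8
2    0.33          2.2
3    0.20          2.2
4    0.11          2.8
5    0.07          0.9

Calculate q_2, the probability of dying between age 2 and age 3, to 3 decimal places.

q_2 = (l_2 − l_3) / l_2 = (0.33 − 0.2) / 0.33
     = 0.13 / 0.33 = 0.393939… → 0.394

0.394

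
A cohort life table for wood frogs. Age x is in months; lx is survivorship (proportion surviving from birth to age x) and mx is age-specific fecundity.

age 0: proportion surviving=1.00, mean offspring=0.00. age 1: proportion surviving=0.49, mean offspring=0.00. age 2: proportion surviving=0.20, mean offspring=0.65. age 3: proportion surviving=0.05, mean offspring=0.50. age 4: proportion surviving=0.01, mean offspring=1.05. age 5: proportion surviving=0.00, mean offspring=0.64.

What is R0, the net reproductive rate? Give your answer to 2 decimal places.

lx·mx by age: 0, 0, 0.13, 0.025, 0.0105, 0
R0 = Σ lx·mx = 0.1655 → 0.17

0.17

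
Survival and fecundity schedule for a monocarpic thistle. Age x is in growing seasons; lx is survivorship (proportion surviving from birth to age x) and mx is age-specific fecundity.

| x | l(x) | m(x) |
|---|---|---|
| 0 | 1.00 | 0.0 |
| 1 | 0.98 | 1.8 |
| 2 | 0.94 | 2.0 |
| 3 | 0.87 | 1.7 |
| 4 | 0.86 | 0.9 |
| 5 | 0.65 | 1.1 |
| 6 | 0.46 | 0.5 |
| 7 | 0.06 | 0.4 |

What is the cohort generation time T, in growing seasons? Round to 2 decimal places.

lx·mx: 0, 1.764, 1.88, 1.479, 0.774, 0.715, 0.23, 0.024 → R0 = 6.866
x·lx·mx: 0, 1.764, 3.76, 4.437, 3.096, 3.575, 1.38, 0.168 → Σ = 18.18
T = 18.18 / 6.866 = 2.64783… → 2.65

2.65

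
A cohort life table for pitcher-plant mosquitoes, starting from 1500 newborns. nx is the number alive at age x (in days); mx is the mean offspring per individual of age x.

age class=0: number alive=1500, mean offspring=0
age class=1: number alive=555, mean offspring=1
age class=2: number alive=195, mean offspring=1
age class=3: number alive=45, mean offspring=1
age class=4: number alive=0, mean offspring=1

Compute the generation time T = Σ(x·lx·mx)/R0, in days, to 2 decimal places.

1.36

lx = nx/n0 = nx/1500: 1, 0.37, 0.13, 0.03, 0
lx·mx: 0, 0.37, 0.13, 0.03, 0 → R0 = 0.53
x·lx·mx: 0, 0.37, 0.26, 0.09, 0 → Σ = 0.72
T = 0.72 / 0.53 = 1.358491… → 1.36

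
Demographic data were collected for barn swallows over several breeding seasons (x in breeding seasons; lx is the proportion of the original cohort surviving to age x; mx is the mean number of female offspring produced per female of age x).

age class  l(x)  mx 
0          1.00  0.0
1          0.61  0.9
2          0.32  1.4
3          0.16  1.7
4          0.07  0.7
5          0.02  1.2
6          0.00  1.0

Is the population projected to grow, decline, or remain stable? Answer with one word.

growing

R0 = Σ lx·mx = 0 + 0.549 + 0.448 + 0.272 + 0.049 + 0.024 + 0 = 1.342
R0 > 1, so the population is growing.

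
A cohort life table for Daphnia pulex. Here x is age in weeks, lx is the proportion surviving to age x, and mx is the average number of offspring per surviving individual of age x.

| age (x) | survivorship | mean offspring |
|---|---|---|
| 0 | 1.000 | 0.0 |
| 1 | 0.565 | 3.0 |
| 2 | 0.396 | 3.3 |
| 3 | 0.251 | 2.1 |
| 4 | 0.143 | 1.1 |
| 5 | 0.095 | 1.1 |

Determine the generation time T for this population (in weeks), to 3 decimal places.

lx·mx: 0, 1.695, 1.3068, 0.5271, 0.1573, 0.1045 → R0 = 3.7907
x·lx·mx: 0, 1.695, 2.6136, 1.5813, 0.6292, 0.5225 → Σ = 7.0416
T = 7.0416 / 3.7907 = 1.857599… → 1.858

1.858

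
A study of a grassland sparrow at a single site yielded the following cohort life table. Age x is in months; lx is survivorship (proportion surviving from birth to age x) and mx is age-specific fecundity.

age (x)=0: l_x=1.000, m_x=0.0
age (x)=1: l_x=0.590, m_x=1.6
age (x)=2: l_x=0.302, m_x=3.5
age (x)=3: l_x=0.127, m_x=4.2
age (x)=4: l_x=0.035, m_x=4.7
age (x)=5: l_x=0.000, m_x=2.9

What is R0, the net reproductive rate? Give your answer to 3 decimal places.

lx·mx by age: 0, 0.944, 1.057, 0.5334, 0.1645, 0
R0 = Σ lx·mx = 2.6989 → 2.699

2.699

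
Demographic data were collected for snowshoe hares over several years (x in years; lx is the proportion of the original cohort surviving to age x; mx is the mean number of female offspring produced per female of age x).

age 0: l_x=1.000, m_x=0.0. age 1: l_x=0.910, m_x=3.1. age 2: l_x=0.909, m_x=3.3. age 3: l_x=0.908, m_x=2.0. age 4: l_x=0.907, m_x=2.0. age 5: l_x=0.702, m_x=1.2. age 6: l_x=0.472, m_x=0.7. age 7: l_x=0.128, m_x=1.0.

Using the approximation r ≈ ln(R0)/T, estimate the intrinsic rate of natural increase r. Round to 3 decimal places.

0.892

R0 = Σ lx·mx = 0 + 2.821 + 2.9997 + 1.816 + 1.814 + 0.8424 + 0.3304 + 0.128 = 10.7515
Σ x·lx·mx = 28.6148; T = 28.6148/10.7515 = 2.66147…
r ≈ ln(R0)/T = ln(10.7515)/2.66147… = 0.89238… → 0.892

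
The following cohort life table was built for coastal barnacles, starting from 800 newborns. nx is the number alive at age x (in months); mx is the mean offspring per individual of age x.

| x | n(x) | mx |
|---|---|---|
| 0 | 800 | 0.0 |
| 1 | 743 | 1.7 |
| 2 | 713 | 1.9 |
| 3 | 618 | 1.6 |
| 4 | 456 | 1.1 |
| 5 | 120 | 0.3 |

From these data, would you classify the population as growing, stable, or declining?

lx = nx/n0 = nx/800: 1, 0.92875, 0.89125, 0.7725, 0.57, 0.15
R0 = Σ lx·mx = 0 + 1.578875 + 1.693375 + 1.236 + 0.627 + 0.045 = 5.18025
R0 > 1, so the population is growing.

growing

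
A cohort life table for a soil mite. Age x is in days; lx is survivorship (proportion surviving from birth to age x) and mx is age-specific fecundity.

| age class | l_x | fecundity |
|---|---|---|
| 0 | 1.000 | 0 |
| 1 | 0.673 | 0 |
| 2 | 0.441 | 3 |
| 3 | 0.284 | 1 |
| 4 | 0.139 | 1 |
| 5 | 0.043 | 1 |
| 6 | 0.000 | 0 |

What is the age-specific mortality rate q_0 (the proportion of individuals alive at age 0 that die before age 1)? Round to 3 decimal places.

q_0 = (l_0 − l_1) / l_0 = (1 − 0.673) / 1
     = 0.327 / 1 = 0.327 → 0.327

0.327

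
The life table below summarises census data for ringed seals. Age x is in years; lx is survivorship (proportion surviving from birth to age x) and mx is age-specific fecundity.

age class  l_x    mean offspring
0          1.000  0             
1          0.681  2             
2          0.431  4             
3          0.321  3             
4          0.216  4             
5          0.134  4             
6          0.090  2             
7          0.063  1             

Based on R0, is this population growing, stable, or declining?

R0 = Σ lx·mx = 0 + 1.362 + 1.724 + 0.963 + 0.864 + 0.536 + 0.18 + 0.063 = 5.692
R0 > 1, so the population is growing.

growing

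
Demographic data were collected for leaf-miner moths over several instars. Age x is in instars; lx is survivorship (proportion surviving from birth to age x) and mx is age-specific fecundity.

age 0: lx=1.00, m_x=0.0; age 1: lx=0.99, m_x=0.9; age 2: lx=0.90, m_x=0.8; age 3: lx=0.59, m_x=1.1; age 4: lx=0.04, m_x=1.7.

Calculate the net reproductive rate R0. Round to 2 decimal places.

lx·mx by age: 0, 0.891, 0.72, 0.649, 0.068
R0 = Σ lx·mx = 2.328 → 2.33

2.33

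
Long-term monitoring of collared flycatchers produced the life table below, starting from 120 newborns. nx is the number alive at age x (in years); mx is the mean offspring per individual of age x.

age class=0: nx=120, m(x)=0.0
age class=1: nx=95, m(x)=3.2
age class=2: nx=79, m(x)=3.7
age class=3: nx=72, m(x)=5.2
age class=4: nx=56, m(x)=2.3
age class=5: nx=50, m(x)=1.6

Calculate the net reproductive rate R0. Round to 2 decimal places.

9.83

lx = nx/n0 = nx/120: 1, 0.79167…, 0.65833…, 0.6, 0.46667…, 0.41667…
lx·mx by age: 0, 2.533333…, 2.435833…, 3.12, 1.073333…, 0.666667…
R0 = Σ lx·mx = 9.829167… → 9.83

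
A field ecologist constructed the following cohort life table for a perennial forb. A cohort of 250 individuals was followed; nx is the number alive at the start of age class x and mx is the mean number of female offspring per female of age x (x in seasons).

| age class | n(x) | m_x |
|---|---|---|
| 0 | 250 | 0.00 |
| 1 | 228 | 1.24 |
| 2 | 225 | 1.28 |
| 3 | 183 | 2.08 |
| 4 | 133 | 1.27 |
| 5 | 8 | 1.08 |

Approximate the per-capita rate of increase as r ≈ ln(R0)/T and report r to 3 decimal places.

0.626

lx = nx/n0 = nx/250: 1, 0.912, 0.9, 0.732, 0.532, 0.032
R0 = Σ lx·mx = 0 + 1.13088 + 1.152 + 1.52256 + 0.67564 + 0.03456 = 4.51564
Σ x·lx·mx = 10.87792; T = 10.87792/4.51564 = 2.40894…
r ≈ ln(R0)/T = ln(4.51564)/2.40894… = 0.62581… → 0.626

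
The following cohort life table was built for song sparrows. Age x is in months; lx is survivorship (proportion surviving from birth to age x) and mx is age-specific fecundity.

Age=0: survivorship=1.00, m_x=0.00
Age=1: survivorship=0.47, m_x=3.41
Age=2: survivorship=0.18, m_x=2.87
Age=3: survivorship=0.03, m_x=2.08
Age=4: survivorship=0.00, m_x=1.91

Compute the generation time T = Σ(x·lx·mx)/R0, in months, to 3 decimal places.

1.294

lx·mx: 0, 1.6027, 0.5166, 0.0624, 0 → R0 = 2.1817
x·lx·mx: 0, 1.6027, 1.0332, 0.1872, 0 → Σ = 2.8231
T = 2.8231 / 2.1817 = 1.293991… → 1.294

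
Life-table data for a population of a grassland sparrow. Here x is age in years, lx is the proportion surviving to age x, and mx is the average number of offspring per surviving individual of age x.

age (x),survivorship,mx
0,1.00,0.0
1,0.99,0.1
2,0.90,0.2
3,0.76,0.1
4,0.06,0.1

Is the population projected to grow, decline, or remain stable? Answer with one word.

R0 = Σ lx·mx = 0 + 0.099 + 0.18 + 0.076 + 0.006 = 0.361
R0 < 1, so the population is declining.

declining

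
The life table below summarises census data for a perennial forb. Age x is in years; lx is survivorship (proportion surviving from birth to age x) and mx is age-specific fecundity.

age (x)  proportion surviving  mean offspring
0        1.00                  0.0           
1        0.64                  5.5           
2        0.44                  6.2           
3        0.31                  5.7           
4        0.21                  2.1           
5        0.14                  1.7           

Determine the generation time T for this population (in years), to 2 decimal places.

1.98

lx·mx: 0, 3.52, 2.728, 1.767, 0.441, 0.238 → R0 = 8.694
x·lx·mx: 0, 3.52, 5.456, 5.301, 1.764, 1.19 → Σ = 17.231
T = 17.231 / 8.694 = 1.981942… → 1.98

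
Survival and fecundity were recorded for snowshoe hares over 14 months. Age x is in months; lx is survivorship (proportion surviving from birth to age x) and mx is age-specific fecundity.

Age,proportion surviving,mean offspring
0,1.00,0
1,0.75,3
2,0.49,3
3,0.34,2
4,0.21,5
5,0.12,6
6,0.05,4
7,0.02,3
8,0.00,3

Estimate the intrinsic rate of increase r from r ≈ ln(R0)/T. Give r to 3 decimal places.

R0 = Σ lx·mx = 0 + 2.25 + 1.47 + 0.68 + 1.05 + 0.72 + 0.2 + 0.06 + 0 = 6.43
Σ x·lx·mx = 16.65; T = 16.65/6.43 = 2.58942…
r ≈ ln(R0)/T = ln(6.43)/2.58942… = 0.71868… → 0.719

0.719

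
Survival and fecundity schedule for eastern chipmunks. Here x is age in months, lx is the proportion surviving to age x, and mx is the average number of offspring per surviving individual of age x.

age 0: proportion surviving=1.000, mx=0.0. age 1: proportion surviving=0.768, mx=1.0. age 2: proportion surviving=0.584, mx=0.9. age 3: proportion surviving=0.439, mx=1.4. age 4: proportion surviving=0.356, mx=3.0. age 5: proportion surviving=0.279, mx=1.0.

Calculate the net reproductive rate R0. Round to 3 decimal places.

3.255

lx·mx by age: 0, 0.768, 0.5256, 0.6146, 1.068, 0.279
R0 = Σ lx·mx = 3.2552 → 3.255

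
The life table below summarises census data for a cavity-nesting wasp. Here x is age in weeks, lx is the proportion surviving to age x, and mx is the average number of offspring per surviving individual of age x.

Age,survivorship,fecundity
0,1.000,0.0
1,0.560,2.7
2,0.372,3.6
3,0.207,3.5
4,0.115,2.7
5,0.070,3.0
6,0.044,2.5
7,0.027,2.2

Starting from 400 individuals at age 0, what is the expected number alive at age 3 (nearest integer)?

Expected survivors = N0 · l_3 = 400 × 0.207 = 82.8 → 83

83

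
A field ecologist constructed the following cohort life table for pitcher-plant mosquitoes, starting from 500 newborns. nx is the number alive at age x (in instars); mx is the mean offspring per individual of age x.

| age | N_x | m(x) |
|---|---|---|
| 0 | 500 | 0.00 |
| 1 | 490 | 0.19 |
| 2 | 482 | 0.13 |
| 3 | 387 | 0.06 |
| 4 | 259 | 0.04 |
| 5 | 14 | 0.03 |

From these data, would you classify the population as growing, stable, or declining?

lx = nx/n0 = nx/500: 1, 0.98, 0.964, 0.774, 0.518, 0.028
R0 = Σ lx·mx = 0 + 0.1862 + 0.12532 + 0.04644 + 0.02072 + 0.00084 = 0.37952
R0 < 1, so the population is declining.

declining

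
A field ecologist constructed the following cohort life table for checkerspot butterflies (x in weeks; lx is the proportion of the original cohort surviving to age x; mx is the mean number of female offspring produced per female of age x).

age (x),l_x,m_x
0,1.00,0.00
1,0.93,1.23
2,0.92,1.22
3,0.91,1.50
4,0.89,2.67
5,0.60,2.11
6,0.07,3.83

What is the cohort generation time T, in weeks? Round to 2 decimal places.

3.31

lx·mx: 0, 1.1439, 1.1224, 1.365, 2.3763, 1.266, 0.2681 → R0 = 7.5417
x·lx·mx: 0, 1.1439, 2.2448, 4.095, 9.5052, 6.33, 1.6086 → Σ = 24.9275
T = 24.9275 / 7.5417 = 3.305289… → 3.31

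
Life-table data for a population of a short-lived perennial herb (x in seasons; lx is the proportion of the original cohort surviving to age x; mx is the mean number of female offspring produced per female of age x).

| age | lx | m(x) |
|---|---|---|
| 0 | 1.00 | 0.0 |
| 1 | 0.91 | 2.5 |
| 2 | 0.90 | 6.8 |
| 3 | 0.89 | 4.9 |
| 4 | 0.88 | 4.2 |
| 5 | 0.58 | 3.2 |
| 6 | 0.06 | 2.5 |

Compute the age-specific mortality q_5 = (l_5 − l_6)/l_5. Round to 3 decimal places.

0.897

q_5 = (l_5 − l_6) / l_5 = (0.58 − 0.06) / 0.58
     = 0.52 / 0.58 = 0.896552… → 0.897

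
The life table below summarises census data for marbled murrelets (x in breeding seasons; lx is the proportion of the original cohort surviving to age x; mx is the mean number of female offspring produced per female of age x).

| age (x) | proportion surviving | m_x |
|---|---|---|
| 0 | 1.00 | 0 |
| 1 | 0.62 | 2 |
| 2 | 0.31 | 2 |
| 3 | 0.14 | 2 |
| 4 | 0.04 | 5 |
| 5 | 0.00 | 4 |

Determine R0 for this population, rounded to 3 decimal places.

lx·mx by age: 0, 1.24, 0.62, 0.28, 0.2, 0
R0 = Σ lx·mx = 2.34 → 2.340

2.340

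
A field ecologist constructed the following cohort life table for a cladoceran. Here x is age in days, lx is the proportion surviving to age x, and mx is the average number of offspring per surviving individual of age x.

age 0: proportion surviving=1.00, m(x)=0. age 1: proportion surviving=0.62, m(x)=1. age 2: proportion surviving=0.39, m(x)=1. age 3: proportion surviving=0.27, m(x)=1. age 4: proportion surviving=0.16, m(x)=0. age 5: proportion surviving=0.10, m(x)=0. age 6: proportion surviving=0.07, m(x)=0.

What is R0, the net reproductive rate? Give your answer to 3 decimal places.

1.280

lx·mx by age: 0, 0.62, 0.39, 0.27, 0, 0, 0
R0 = Σ lx·mx = 1.28 → 1.280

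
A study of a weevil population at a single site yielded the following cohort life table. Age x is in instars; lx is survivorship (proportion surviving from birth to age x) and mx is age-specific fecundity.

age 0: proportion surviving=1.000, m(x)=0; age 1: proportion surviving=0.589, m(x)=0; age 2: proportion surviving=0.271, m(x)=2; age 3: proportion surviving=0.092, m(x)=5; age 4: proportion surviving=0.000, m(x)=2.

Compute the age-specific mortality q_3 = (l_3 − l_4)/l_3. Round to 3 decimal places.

q_3 = (l_3 − l_4) / l_3 = (0.092 − 0) / 0.092
     = 0.092 / 0.092 = 1 → 1.000

1.000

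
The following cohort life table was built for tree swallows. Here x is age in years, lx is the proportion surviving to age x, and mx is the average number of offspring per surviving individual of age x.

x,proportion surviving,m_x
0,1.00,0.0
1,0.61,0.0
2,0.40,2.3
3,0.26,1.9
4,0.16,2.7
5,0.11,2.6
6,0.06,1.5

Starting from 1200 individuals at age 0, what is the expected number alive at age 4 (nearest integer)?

192

Expected survivors = N0 · l_4 = 1200 × 0.16 = 192 → 192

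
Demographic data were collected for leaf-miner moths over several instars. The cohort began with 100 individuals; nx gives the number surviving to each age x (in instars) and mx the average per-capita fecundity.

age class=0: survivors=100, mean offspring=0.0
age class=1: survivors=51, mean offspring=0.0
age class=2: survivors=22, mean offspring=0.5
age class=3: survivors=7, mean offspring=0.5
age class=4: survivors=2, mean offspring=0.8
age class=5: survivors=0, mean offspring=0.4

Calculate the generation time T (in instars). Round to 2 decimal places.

2.42

lx = nx/n0 = nx/100: 1, 0.51, 0.22, 0.07, 0.02, 0
lx·mx: 0, 0, 0.11, 0.035, 0.016, 0 → R0 = 0.161
x·lx·mx: 0, 0, 0.22, 0.105, 0.064, 0 → Σ = 0.389
T = 0.389 / 0.161 = 2.416149… → 2.42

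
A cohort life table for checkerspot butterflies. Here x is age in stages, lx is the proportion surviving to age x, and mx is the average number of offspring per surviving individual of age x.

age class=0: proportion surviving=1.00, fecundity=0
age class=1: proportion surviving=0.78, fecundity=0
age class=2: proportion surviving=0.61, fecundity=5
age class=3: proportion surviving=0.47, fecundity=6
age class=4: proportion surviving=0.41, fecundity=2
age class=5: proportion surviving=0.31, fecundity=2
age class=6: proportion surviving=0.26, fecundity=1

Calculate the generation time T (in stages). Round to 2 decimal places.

2.97

lx·mx: 0, 0, 3.05, 2.82, 0.82, 0.62, 0.26 → R0 = 7.57
x·lx·mx: 0, 0, 6.1, 8.46, 3.28, 3.1, 1.56 → Σ = 22.5
T = 22.5 / 7.57 = 2.972259… → 2.97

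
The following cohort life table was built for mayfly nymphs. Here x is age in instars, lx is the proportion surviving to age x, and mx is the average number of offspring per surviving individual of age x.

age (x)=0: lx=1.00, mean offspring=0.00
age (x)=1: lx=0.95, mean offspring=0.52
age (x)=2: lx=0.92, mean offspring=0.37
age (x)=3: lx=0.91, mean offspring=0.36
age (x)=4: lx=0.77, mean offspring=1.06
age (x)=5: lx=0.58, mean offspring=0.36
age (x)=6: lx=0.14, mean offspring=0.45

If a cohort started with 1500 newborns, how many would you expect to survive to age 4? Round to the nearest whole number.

Expected survivors = N0 · l_4 = 1500 × 0.77 = 1155 → 1155

1155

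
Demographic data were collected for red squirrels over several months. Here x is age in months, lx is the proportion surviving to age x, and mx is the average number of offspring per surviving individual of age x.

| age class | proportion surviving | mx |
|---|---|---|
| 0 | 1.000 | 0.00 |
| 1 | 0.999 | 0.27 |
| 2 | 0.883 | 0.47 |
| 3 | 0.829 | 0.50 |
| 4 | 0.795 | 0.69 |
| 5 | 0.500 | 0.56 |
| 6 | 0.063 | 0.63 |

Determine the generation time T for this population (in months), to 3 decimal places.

lx·mx: 0, 0.26973, 0.41501, 0.4145, 0.54855, 0.28, 0.03969 → R0 = 1.96748
x·lx·mx: 0, 0.26973, 0.83002, 1.2435, 2.1942, 1.4, 0.23814 → Σ = 6.17559
T = 6.17559 / 1.96748 = 3.138832… → 3.139

3.139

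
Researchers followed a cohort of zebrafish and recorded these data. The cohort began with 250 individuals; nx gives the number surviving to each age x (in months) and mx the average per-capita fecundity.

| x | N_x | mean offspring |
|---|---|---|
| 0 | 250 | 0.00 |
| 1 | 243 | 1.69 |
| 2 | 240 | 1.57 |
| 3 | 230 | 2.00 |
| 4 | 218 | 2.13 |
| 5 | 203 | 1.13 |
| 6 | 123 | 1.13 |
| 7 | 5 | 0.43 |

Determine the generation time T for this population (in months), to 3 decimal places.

lx = nx/n0 = nx/250: 1, 0.972, 0.96, 0.92, 0.872, 0.812, 0.492, 0.02
lx·mx: 0, 1.64268, 1.5072, 1.84, 1.85736, 0.91756, 0.55596, 0.0086 → R0 = 8.32936
x·lx·mx: 0, 1.64268, 3.0144, 5.52, 7.42944, 4.5878, 3.33576, 0.0602 → Σ = 25.59028
T = 25.59028 / 8.32936 = 3.072298… → 3.072

3.072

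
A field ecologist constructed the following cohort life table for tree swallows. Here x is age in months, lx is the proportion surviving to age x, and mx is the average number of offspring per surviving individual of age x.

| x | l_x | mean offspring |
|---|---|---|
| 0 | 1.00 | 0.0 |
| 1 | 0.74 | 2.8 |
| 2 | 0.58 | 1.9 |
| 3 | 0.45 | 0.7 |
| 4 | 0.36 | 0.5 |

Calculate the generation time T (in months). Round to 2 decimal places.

1.62

lx·mx: 0, 2.072, 1.102, 0.315, 0.18 → R0 = 3.669
x·lx·mx: 0, 2.072, 2.204, 0.945, 0.72 → Σ = 5.941
T = 5.941 / 3.669 = 1.619242… → 1.62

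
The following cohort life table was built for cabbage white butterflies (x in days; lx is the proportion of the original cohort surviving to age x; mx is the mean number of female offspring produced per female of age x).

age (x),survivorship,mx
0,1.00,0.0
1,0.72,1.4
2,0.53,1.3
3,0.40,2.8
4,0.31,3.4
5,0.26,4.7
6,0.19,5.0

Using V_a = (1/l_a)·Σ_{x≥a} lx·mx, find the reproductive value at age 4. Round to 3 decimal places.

10.406

lx·mx for x ≥ 4: 1.054, 1.222, 0.95 → sum = 3.226
V_4 = 3.226 / l_4 = 3.226 / 0.31 = 10.406452… → 10.406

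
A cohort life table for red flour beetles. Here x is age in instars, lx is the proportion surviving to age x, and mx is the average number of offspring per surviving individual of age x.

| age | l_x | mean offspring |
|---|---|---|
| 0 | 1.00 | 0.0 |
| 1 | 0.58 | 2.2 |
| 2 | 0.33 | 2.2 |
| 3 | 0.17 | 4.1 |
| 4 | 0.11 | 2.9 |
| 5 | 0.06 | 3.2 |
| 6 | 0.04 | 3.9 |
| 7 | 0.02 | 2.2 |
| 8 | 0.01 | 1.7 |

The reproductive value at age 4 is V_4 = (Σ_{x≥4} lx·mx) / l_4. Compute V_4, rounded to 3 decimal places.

lx·mx for x ≥ 4: 0.319, 0.192, 0.156, 0.044, 0.017 → sum = 0.728
V_4 = 0.728 / l_4 = 0.728 / 0.11 = 6.618182… → 6.618

6.618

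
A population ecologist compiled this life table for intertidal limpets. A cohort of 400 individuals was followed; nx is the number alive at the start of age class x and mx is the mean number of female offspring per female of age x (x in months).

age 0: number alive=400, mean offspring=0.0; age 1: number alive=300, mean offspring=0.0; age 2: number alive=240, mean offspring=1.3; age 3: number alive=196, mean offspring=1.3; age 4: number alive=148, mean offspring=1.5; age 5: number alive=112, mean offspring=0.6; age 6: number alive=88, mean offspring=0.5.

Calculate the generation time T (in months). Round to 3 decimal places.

lx = nx/n0 = nx/400: 1, 0.75, 0.6, 0.49, 0.37, 0.28, 0.22
lx·mx: 0, 0, 0.78, 0.637, 0.555, 0.168, 0.11 → R0 = 2.25
x·lx·mx: 0, 0, 1.56, 1.911, 2.22, 0.84, 0.66 → Σ = 7.191
T = 7.191 / 2.25 = 3.196 → 3.196

3.196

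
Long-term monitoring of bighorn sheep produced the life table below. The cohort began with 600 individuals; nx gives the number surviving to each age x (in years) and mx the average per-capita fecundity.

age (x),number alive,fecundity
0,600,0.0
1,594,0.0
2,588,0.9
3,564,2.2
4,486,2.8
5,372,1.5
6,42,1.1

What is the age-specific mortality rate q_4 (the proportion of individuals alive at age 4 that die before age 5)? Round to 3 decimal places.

lx = nx/n0 = nx/600: 1, 0.99, 0.98, 0.94, 0.81, 0.62, 0.07
q_4 = (l_4 − l_5) / l_4 = (0.81 − 0.62) / 0.81
     = 0.19 / 0.81 = 0.234568… → 0.235

0.235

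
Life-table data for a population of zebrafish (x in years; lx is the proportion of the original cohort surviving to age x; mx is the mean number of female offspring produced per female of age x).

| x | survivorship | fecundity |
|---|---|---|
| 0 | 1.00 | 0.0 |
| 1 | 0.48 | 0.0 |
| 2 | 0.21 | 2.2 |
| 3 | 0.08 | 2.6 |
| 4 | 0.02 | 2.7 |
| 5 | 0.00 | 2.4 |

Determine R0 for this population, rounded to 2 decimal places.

lx·mx by age: 0, 0, 0.462, 0.208, 0.054, 0
R0 = Σ lx·mx = 0.724 → 0.72

0.72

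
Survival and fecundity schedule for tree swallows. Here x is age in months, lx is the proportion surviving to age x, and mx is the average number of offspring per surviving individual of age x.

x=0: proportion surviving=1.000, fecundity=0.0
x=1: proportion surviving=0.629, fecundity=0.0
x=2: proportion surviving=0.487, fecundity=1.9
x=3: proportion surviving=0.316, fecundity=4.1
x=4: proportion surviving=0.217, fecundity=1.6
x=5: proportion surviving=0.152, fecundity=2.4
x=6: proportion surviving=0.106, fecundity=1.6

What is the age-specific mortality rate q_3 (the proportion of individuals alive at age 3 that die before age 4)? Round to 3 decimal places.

q_3 = (l_3 − l_4) / l_3 = (0.316 − 0.217) / 0.316
     = 0.099 / 0.316 = 0.313291… → 0.313

0.313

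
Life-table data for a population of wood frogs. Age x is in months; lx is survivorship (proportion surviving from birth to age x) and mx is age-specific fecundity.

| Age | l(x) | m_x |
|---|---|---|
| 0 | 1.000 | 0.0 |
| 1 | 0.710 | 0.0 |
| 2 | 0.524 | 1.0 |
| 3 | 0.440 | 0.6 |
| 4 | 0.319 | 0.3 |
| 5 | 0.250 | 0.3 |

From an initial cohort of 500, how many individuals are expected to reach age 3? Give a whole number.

220

Expected survivors = N0 · l_3 = 500 × 0.440 = 220 → 220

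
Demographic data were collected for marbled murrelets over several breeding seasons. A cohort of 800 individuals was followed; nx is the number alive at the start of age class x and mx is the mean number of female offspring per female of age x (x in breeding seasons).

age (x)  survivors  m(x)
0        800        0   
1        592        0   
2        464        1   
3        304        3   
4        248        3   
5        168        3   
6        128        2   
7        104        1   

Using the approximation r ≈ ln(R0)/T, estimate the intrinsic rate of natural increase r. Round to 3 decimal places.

0.344

lx = nx/n0 = nx/800: 1, 0.74, 0.58, 0.38, 0.31, 0.21, 0.16, 0.13
R0 = Σ lx·mx = 0 + 0 + 0.58 + 1.14 + 0.93 + 0.63 + 0.32 + 0.13 = 3.73
Σ x·lx·mx = 14.28; T = 14.28/3.73 = 3.82842…
r ≈ ln(R0)/T = ln(3.73)/3.82842… = 0.34385… → 0.344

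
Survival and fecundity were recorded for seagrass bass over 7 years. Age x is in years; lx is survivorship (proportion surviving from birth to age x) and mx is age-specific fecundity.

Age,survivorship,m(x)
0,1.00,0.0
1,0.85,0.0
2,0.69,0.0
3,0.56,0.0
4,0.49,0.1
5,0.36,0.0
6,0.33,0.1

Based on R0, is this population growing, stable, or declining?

R0 = Σ lx·mx = 0 + 0 + 0 + 0 + 0.049 + 0 + 0.033 = 0.082
R0 < 1, so the population is declining.

declining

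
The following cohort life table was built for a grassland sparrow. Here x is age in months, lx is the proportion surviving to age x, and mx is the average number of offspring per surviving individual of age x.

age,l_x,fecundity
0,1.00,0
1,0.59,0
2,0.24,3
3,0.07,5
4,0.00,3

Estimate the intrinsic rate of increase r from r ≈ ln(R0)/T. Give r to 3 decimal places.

R0 = Σ lx·mx = 0 + 0 + 0.72 + 0.35 + 0 = 1.07
Σ x·lx·mx = 2.49; T = 2.49/1.07 = 2.3271…
r ≈ ln(R0)/T = ln(1.07)/2.3271… = 0.02907… → 0.029

0.029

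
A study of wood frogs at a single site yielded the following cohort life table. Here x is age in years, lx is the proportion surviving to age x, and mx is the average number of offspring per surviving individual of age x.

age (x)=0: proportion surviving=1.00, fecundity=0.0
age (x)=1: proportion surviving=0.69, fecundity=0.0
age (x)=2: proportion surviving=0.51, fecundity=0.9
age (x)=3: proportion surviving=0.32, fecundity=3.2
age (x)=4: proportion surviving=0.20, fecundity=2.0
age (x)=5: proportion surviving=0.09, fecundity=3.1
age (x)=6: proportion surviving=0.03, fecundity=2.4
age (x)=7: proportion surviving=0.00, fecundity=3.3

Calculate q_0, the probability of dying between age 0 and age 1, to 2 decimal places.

0.31

q_0 = (l_0 − l_1) / l_0 = (1 − 0.69) / 1
     = 0.31 / 1 = 0.31 → 0.31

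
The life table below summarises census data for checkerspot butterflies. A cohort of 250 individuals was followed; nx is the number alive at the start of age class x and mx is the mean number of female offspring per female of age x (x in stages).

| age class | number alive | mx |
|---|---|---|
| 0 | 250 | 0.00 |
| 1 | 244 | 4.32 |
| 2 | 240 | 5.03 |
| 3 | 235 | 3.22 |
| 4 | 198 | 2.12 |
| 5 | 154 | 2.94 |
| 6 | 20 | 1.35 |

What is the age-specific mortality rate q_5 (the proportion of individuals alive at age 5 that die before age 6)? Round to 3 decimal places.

lx = nx/n0 = nx/250: 1, 0.976, 0.96, 0.94, 0.792, 0.616, 0.08
q_5 = (l_5 − l_6) / l_5 = (0.616 − 0.08) / 0.616
     = 0.536 / 0.616 = 0.87013… → 0.870

0.870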